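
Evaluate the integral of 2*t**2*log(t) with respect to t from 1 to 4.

-14 + 256*log(2)/3

Integrate by parts once (u = ln t, dv = 2*t**2 dt).
An antiderivative is F(t) = 2*t**3*(3*log(t) - 1)/9.
Then F(4) - F(1) = (-128/9 + 256*log(2)/3) - (-2/9) = -14 + 256*log(2)/3.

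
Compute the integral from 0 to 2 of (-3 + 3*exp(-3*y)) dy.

An antiderivative is F(y) = -3*y - exp(-3*y).
Then F(2) - F(0) = (-6 - exp(-6)) - (-1) = -5 - exp(-6).

-5 - exp(-6)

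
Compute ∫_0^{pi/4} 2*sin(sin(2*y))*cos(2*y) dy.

1 - cos(1)

Let u = sin(2*y), so du = 2*cos(2*y) dy. When y = 0, u = 0; when y = pi/4, u = 1.
The integral becomes ∫ sin(u) du from 0 to 1, with antiderivative -cos(u).
Back in y: F(y) = -cos(sin(2*y)).
Then F(pi/4) - F(0) = (-cos(1)) - (-1) = 1 - cos(1).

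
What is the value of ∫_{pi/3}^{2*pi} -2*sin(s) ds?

An antiderivative is F(s) = 2*cos(s).
Then F(2*pi) - F(pi/3) = (2) - (1) = 1.

1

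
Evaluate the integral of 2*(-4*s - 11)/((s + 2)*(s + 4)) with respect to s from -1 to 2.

Factor the denominator: s**2 + 6*s + 8 = (s + 4)(s + 2).
Partial fractions: 2*(-4*s - 11)/((s + 2)*(s + 4)) = -5/(s + 4) - 3/(s + 2).
An antiderivative is F(s) = -3*log(s + 2) - 5*log(s + 4).
Then F(2) - F(-1) = (-11*log(2) - 5*log(3)) - (-5*log(3)) = -11*log(2).

-11*log(2)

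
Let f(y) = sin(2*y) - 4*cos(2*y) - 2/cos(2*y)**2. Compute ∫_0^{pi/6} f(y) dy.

1/4 - 2*sqrt(3)

An antiderivative is F(y) = -2*sin(2*y) - cos(2*y)/2 - tan(2*y).
Then F(pi/6) - F(0) = (-2*sqrt(3) - 1/4) - (-1/2) = 1/4 - 2*sqrt(3).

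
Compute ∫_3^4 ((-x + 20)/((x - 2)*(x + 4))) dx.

-9*log(2) + 4*log(7)

Factor the denominator: x**2 + 2*x - 8 = (x + 4)(x - 2).
Partial fractions: (-x + 20)/((x - 2)*(x + 4)) = -4/(x + 4) + 3/(x - 2).
An antiderivative is F(x) = 3*log(x - 2) - 4*log(x + 4).
Then F(4) - F(3) = (-9*log(2)) - (-4*log(7)) = -9*log(2) + 4*log(7).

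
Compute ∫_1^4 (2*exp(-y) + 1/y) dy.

An antiderivative is F(y) = log(y) - 2*exp(-y).
Then F(4) - F(1) = ((-2 + log(4**exp(4)))*exp(-4)) - (-2*exp(-1)) = (-2 + 2*exp(3) + log(4**exp(4)))*exp(-4).

(-2 + 2*exp(3) + log(4**exp(4)))*exp(-4)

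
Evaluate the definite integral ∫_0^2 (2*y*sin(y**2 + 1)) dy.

-cos(5) + cos(1)

Let u = y**2 + 1, so du = 2*y dy. When y = 0, u = 1; when y = 2, u = 5.
The integral becomes ∫ sin(u) du from 1 to 5, with antiderivative -cos(u).
Back in y: F(y) = -cos(y**2 + 1).
Then F(2) - F(0) = (-cos(5)) - (-cos(1)) = -cos(5) + cos(1).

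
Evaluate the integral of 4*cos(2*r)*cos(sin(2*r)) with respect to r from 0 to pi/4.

Let u = sin(2*r), so du = 2*cos(2*r) dr. When r = 0, u = 0; when r = pi/4, u = 1.
The integral becomes 2·∫ cos(u) du from 0 to 1, with antiderivative 2*sin(u).
Back in r: F(r) = 2*sin(sin(2*r)).
Then F(pi/4) - F(0) = (2*sin(1)) - (0) = 2*sin(1).

2*sin(1)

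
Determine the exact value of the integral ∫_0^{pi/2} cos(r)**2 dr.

Use the identity cos^2(r) = (1 + cos(2*r))/2.
An antiderivative is F(r) = r/2 + sin(2*r)/4.
Then F(pi/2) - F(0) = (pi/4) - (0) = pi/4.

pi/4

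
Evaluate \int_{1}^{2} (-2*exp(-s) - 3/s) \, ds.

An antiderivative is F(s) = -3*log(s) + 2*exp(-s).
Then F(2) - F(1) = (-3*log(2) + 2*exp(-2)) - (2*exp(-1)) = -3*log(2) - 2*exp(-1) + 2*exp(-2).

-3*log(2) - 2*exp(-1) + 2*exp(-2)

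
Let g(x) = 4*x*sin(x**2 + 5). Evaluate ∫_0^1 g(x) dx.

-2*cos(6) + 2*cos(5)

Let u = x**2 + 5, so du = 2*x dx. When x = 0, u = 5; when x = 1, u = 6.
The integral becomes 2·∫ sin(u) du from 5 to 6, with antiderivative -2*cos(u).
Back in x: F(x) = -2*cos(x**2 + 5).
Then F(1) - F(0) = (-2*cos(6)) - (-2*cos(5)) = -2*cos(6) + 2*cos(5).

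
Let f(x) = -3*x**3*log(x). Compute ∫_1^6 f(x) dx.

Integrate by parts once (u = ln x, dv = -3*x**3 dx).
An antiderivative is F(x) = -3*x**4*(4*log(x) - 1)/16.
Then F(6) - F(1) = (-972*log(3) - 972*log(2) + 243) - (3/16) = -972*log(3) - 972*log(2) + 3885/16.

-972*log(3) - 972*log(2) + 3885/16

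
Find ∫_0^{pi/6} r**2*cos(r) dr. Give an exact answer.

Integrate by parts twice (u = r^2, dv = cos(r) dr).
An antiderivative is F(r) = r**2*sin(r) + 2*r*cos(r) - 2*sin(r).
Then F(pi/6) - F(0) = (-1 + pi**2/72 + sqrt(3)*pi/6) - (0) = -1 + pi**2/72 + sqrt(3)*pi/6.

-1 + pi**2/72 + sqrt(3)*pi/6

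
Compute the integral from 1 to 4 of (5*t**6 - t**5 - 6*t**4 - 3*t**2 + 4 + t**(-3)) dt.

10910493/1120

By the power rule, an antiderivative is F(t) = 5*t**7/7 - t**6/6 - 6*t**5/5 - t**3 + 4*t - 1/(2*t**2).
Then F(4) - F(1) = (32737687/3360) - (194/105) = 10910493/1120.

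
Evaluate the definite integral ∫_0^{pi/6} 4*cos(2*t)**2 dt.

Use the identity cos^2(2*t) = (1 + cos(4*t))/2.
An antiderivative is F(t) = 2*t + sin(4*t)/2.
Then F(pi/6) - F(0) = (sqrt(3)/4 + pi/3) - (0) = sqrt(3)/4 + pi/3.

sqrt(3)/4 + pi/3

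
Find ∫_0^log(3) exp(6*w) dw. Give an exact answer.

Let u = exp(w), so du = exp(w) dw. When w = 0, u = 1; when w = log(3), u = 3.
The integral becomes ∫ u**5 du from 1 to 3, with antiderivative u**6/6.
Back in w: F(w) = exp(6*w)/6.
Then F(log(3)) - F(0) = (243/2) - (1/6) = 364/3.

364/3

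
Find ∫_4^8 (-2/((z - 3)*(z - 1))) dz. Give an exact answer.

log(7/15)

Factor the denominator: z**2 - 4*z + 3 = (z - 1)(z - 3).
Partial fractions: -2/((z - 3)*(z - 1)) = 1/(z - 1) - 1/(z - 3).
An antiderivative is F(z) = -log(z - 3) + log(z - 1).
Then F(8) - F(4) = (log(7/5)) - (log(3)) = log(7/15).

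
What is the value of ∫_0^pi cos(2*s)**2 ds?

Use the identity cos^2(2*s) = (1 + cos(4*s))/2.
An antiderivative is F(s) = s/2 + sin(4*s)/8.
Then F(pi) - F(0) = (pi/2) - (0) = pi/2.

pi/2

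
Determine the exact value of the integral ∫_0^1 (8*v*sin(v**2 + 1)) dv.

Let u = v**2 + 1, so du = 2*v dv. When v = 0, u = 1; when v = 1, u = 2.
The integral becomes 4·∫ sin(u) du from 1 to 2, with antiderivative -4*cos(u).
Back in v: F(v) = -4*cos(v**2 + 1).
Then F(1) - F(0) = (-4*cos(2)) - (-4*cos(1)) = -4*cos(2) + 4*cos(1).

-4*cos(2) + 4*cos(1)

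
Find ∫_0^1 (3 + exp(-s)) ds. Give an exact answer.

An antiderivative is F(s) = 3*s - exp(-s).
Then F(1) - F(0) = (3 - exp(-1)) - (-1) = 4 - exp(-1).

4 - exp(-1)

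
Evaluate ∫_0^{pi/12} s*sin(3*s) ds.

sqrt(2)*(4 - pi)/72

Integrate by parts once (u = s, dv = sin(3*s) ds).
An antiderivative is F(s) = -s*cos(3*s)/3 + sin(3*s)/9.
Then F(pi/12) - F(0) = (sqrt(2)*(4 - pi)/72) - (0) = sqrt(2)*(4 - pi)/72.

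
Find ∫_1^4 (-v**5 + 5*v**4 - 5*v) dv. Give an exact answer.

303

By the power rule, an antiderivative is F(v) = -v**6/6 + v**5 - 5*v**2/2.
Then F(4) - F(1) = (904/3) - (-5/3) = 303.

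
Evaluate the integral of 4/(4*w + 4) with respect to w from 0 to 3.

An antiderivative is F(w) = log(4*w + 4).
Then F(3) - F(0) = (log(16)) - (log(4)) = log(4).

log(4)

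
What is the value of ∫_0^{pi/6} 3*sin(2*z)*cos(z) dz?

2 - 3*sqrt(3)/4

Use the identity sin(2*z)cos(z) = [sin(3*z) + sin(z)]/2.
An antiderivative is F(z) = -3*cos(z)/2 - cos(3*z)/2.
Then F(pi/6) - F(0) = (-3*sqrt(3)/4) - (-2) = 2 - 3*sqrt(3)/4.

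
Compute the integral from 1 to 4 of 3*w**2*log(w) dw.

-21 + 128*log(2)

Integrate by parts once (u = ln w, dv = 3*w**2 dw).
An antiderivative is F(w) = w**3*(3*log(w) - 1)/3.
Then F(4) - F(1) = (-64/3 + 128*log(2)) - (-1/3) = -21 + 128*log(2).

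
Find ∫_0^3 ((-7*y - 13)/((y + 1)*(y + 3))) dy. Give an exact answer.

Factor the denominator: y**2 + 4*y + 3 = (y + 3)(y + 1).
Partial fractions: (-7*y - 13)/((y + 1)*(y + 3)) = -4/(y + 3) - 3/(y + 1).
An antiderivative is F(y) = -3*log(y + 1) - 4*log(y + 3).
Then F(3) - F(0) = (-10*log(2) - 4*log(3)) - (-log(81)) = -10*log(2).

-10*log(2)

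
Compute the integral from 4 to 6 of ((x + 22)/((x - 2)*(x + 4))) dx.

-3*log(5) + 10*log(2)

Factor the denominator: x**2 + 2*x - 8 = (x + 4)(x - 2).
Partial fractions: (x + 22)/((x - 2)*(x + 4)) = -3/(x + 4) + 4/(x - 2).
An antiderivative is F(x) = 4*log(x - 2) - 3*log(x + 4).
Then F(6) - F(4) = (-3*log(5) + 5*log(2)) - (-log(32)) = -3*log(5) + 10*log(2).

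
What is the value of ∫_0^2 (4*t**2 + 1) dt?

38/3

By the power rule, an antiderivative is F(t) = 4*t**3/3 + t.
Then F(2) - F(0) = (38/3) - (0) = 38/3.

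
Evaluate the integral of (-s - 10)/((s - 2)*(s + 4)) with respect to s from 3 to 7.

-2*log(5) - log(7) + log(11)

Factor the denominator: s**2 + 2*s - 8 = (s + 4)(s - 2).
Partial fractions: (-s - 10)/((s - 2)*(s + 4)) = 1/(s + 4) - 2/(s - 2).
An antiderivative is F(s) = -2*log(s - 2) + log(s + 4).
Then F(7) - F(3) = (log(11/25)) - (log(7)) = -2*log(5) - log(7) + log(11).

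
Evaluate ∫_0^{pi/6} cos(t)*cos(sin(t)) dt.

sin(1/2)

Let u = sin(t), so du = cos(t) dt. When t = 0, u = 0; when t = pi/6, u = 1/2.
The integral becomes ∫ cos(u) du from 0 to 1/2, with antiderivative sin(u).
Back in t: F(t) = sin(sin(t)).
Then F(pi/6) - F(0) = (sin(1/2)) - (0) = sin(1/2).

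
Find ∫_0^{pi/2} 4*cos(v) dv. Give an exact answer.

4

An antiderivative is F(v) = 4*sin(v).
Then F(pi/2) - F(0) = (4) - (0) = 4.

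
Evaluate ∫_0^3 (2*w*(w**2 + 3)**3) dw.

Let u = w**2 + 3, so du = 2*w dw. When w = 0, u = 3; when w = 3, u = 12.
The integral becomes ∫ u**3 du from 3 to 12, with antiderivative u**4/4.
Back in w: F(w) = (w**2 + 3)**4/4.
Then F(3) - F(0) = (5184) - (81/4) = 20655/4.

20655/4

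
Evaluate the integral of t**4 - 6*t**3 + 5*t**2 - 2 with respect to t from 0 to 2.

By the power rule, an antiderivative is F(t) = t**5/5 - 3*t**4/2 + 5*t**3/3 - 2*t.
Then F(2) - F(0) = (-124/15) - (0) = -124/15.

-124/15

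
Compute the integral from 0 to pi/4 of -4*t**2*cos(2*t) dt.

1 - pi**2/8

Integrate by parts twice (u = t^2, dv = -4*cos(2*t) dt).
An antiderivative is F(t) = -2*t**2*sin(2*t) - 2*t*cos(2*t) + sin(2*t).
Then F(pi/4) - F(0) = (1 - pi**2/8) - (0) = 1 - pi**2/8.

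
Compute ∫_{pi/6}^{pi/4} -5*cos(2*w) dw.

-5/2 + 5*sqrt(3)/4

An antiderivative is F(w) = -5*sin(2*w)/2.
Then F(pi/4) - F(pi/6) = (-5/2) - (-5*sqrt(3)/4) = -5/2 + 5*sqrt(3)/4.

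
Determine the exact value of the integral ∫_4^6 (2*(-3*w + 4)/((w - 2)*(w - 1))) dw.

-2*log(5) - 4*log(2) + 2*log(3)

Factor the denominator: w**2 - 3*w + 2 = (w - 1)(w - 2).
Partial fractions: 2*(-3*w + 4)/((w - 2)*(w - 1)) = -2/(w - 1) - 4/(w - 2).
An antiderivative is F(w) = -4*log(w - 2) - 2*log(w - 1).
Then F(6) - F(4) = (-8*log(2) - 2*log(5)) - (-4*log(2) - 2*log(3)) = -2*log(5) - 4*log(2) + 2*log(3).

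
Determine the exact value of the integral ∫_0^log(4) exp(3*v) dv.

21

Let u = exp(v), so du = exp(v) dv. When v = 0, u = 1; when v = log(4), u = 4.
The integral becomes ∫ u**2 du from 1 to 4, with antiderivative u**3/3.
Back in v: F(v) = exp(3*v)/3.
Then F(log(4)) - F(0) = (64/3) - (1/3) = 21.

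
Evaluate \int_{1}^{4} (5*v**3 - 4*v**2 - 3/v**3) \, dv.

7467/32

By the power rule, an antiderivative is F(v) = 5*v**4/4 - 4*v**3/3 + 3/(2*v**2).
Then F(4) - F(1) = (22537/96) - (17/12) = 7467/32.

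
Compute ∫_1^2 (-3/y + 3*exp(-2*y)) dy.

An antiderivative is F(y) = -3*log(y) - 3*exp(-2*y)/2.
Then F(2) - F(1) = (-3*log(2) - 3*exp(-4)/2) - (-3*exp(-2)/2) = -3*log(2) - 3*exp(-4)/2 + 3*exp(-2)/2.

-3*log(2) - 3*exp(-4)/2 + 3*exp(-2)/2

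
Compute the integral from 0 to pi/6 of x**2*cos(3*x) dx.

-2/27 + pi**2/108

Integrate by parts twice (u = x^2, dv = cos(3*x) dx).
An antiderivative is F(x) = x**2*sin(3*x)/3 + 2*x*cos(3*x)/9 - 2*sin(3*x)/27.
Then F(pi/6) - F(0) = (-2/27 + pi**2/108) - (0) = -2/27 + pi**2/108.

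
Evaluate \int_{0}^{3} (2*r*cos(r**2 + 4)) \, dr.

Let u = r**2 + 4, so du = 2*r dr. When r = 0, u = 4; when r = 3, u = 13.
The integral becomes ∫ cos(u) du from 4 to 13, with antiderivative sin(u).
Back in r: F(r) = sin(r**2 + 4).
Then F(3) - F(0) = (sin(13)) - (sin(4)) = sin(13) - sin(4).

sin(13) - sin(4)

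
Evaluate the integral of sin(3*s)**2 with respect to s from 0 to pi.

Use the identity sin^2(3*s) = (1 - cos(6*s))/2.
An antiderivative is F(s) = s/2 - sin(6*s)/12.
Then F(pi) - F(0) = (pi/2) - (0) = pi/2.

pi/2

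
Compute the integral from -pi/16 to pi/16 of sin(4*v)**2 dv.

Use the identity sin^2(4*v) = (1 - cos(8*v))/2.
An antiderivative is F(v) = v/2 - sin(8*v)/16.
Then F(pi/16) - F(-pi/16) = (-1/16 + pi/32) - (1/16 - pi/32) = -1/8 + pi/16.

-1/8 + pi/16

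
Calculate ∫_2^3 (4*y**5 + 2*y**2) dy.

By the power rule, an antiderivative is F(y) = 2*y**6/3 + 2*y**3/3.
Then F(3) - F(2) = (504) - (48) = 456.

456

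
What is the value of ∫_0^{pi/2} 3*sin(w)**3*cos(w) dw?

3/4

Let u = sin(w), so du = cos(w) dw. When w = 0, u = 0; when w = pi/2, u = 1.
The integral becomes 3·∫ u**3 du from 0 to 1, with antiderivative 3*u**4/4.
Back in w: F(w) = 3*sin(w)**4/4.
Then F(pi/2) - F(0) = (3/4) - (0) = 3/4.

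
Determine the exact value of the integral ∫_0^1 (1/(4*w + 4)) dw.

An antiderivative is F(w) = log(4*w + 4)/4.
Then F(1) - F(0) = (3*log(2)/4) - (log(2)/2) = log(2)/4.

log(2)/4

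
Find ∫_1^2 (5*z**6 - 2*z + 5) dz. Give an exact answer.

649/7

By the power rule, an antiderivative is F(z) = 5*z**7/7 - z**2 + 5*z.
Then F(2) - F(1) = (682/7) - (33/7) = 649/7.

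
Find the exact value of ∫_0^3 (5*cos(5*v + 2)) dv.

Let u = 5*v + 2, so du = 5 dv. When v = 0, u = 2; when v = 3, u = 17.
The integral becomes ∫ cos(u) du from 2 to 17, with antiderivative sin(u).
Back in v: F(v) = sin(5*v + 2).
Then F(3) - F(0) = (sin(17)) - (sin(2)) = sin(17) - sin(2).

sin(17) - sin(2)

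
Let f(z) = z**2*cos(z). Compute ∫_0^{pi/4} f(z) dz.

sqrt(2)*(-32 + pi**2 + 8*pi)/32

Integrate by parts twice (u = z^2, dv = cos(z) dz).
An antiderivative is F(z) = z**2*sin(z) + 2*z*cos(z) - 2*sin(z).
Then F(pi/4) - F(0) = (sqrt(2)*(-32 + pi**2 + 8*pi)/32) - (0) = sqrt(2)*(-32 + pi**2 + 8*pi)/32.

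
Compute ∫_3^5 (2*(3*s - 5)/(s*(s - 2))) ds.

Factor the denominator: s**2 - 2*s = s(s - 2).
Partial fractions: 2*(3*s - 5)/(s*(s - 2)) = 5/s + 1/(s - 2).
An antiderivative is F(s) = 5*log(s) + log(s - 2).
Then F(5) - F(3) = (log(3) + 5*log(5)) - (5*log(3)) = -4*log(3) + 5*log(5).

-4*log(3) + 5*log(5)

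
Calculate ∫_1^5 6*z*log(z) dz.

-36 + 75*log(5)

Integrate by parts once (u = ln z, dv = 6*z dz).
An antiderivative is F(z) = 3*z**2*(2*log(z) - 1)/2.
Then F(5) - F(1) = (-75/2 + 75*log(5)) - (-3/2) = -36 + 75*log(5).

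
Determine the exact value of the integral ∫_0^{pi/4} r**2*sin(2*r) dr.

-1/4 + pi/8

Integrate by parts twice (u = r^2, dv = sin(2*r) dr).
An antiderivative is F(r) = -r**2*cos(2*r)/2 + r*sin(2*r)/2 + cos(2*r)/4.
Then F(pi/4) - F(0) = (pi/8) - (1/4) = -1/4 + pi/8.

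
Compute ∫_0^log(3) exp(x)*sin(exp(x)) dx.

Let u = exp(x), so du = exp(x) dx. When x = 0, u = 1; when x = log(3), u = 3.
The integral becomes ∫ sin(u) du from 1 to 3, with antiderivative -cos(u).
Back in x: F(x) = -cos(exp(x)).
Then F(log(3)) - F(0) = (-cos(3)) - (-cos(1)) = cos(1) - cos(3).

cos(1) - cos(3)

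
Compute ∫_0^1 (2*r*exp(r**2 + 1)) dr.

-exp(1) + exp(2)

Let u = r**2 + 1, so du = 2*r dr. When r = 0, u = 1; when r = 1, u = 2.
The integral becomes ∫ exp(u) du from 1 to 2, with antiderivative exp(u).
Back in r: F(r) = exp(r**2 + 1).
Then F(1) - F(0) = (exp(2)) - (exp(1)) = -exp(1) + exp(2).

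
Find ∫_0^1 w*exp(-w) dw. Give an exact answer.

Integrate by parts once (u = w, dv = exp(-w) dw).
An antiderivative is F(w) = (-w - 1)*exp(-w).
Then F(1) - F(0) = (-2*exp(-1)) - (-1) = 1 - 2*exp(-1).

1 - 2*exp(-1)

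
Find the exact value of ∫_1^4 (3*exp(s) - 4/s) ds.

-3*exp(1) - 8*log(2) + 3*exp(4)

An antiderivative is F(s) = 3*exp(s) - 4*log(s).
Then F(4) - F(1) = (-8*log(2) + 3*exp(4)) - (3*exp(1)) = -3*exp(1) - 8*log(2) + 3*exp(4).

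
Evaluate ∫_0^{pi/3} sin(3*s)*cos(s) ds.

9/16

Use the identity sin(3*s)cos(s) = [sin(4*s) + sin(2*s)]/2.
An antiderivative is F(s) = -cos(2*s)/4 - cos(4*s)/8.
Then F(pi/3) - F(0) = (3/16) - (-3/8) = 9/16.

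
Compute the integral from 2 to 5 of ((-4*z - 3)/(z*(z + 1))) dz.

-3*log(5) + 2*log(2)

Factor the denominator: z**2 + z = (z + 1)z.
Partial fractions: (-4*z - 3)/(z*(z + 1)) = -1/(z + 1) - 3/z.
An antiderivative is F(z) = -3*log(z) - log(z + 1).
Then F(5) - F(2) = (-3*log(5) - log(3) - log(2)) - (-log(24)) = -3*log(5) + 2*log(2).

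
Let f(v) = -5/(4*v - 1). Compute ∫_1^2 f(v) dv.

-5*log(7)/4 + 5*log(3)/4

An antiderivative is F(v) = -5*log(4*v - 1)/4.
Then F(2) - F(1) = (-5*log(7)/4) - (-5*log(3)/4) = -5*log(7)/4 + 5*log(3)/4.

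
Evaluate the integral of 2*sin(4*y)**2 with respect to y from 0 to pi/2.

Use the identity sin^2(4*y) = (1 - cos(8*y))/2.
An antiderivative is F(y) = y - sin(8*y)/8.
Then F(pi/2) - F(0) = (pi/2) - (0) = pi/2.

pi/2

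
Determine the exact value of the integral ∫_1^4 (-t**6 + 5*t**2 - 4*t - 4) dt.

-15942/7

By the power rule, an antiderivative is F(t) = -t**7/7 + 5*t**3/3 - 2*t**2 - 4*t.
Then F(4) - F(1) = (-47920/21) - (-94/21) = -15942/7.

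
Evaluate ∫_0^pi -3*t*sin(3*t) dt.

Integrate by parts once (u = t, dv = -3*sin(3*t) dt).
An antiderivative is F(t) = t*cos(3*t) - sin(3*t)/3.
Then F(pi) - F(0) = (-pi) - (0) = -pi.

-pi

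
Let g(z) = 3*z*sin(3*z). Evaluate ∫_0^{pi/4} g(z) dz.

sqrt(2)*(4 + 3*pi)/24

Integrate by parts once (u = z, dv = 3*sin(3*z) dz).
An antiderivative is F(z) = -z*cos(3*z) + sin(3*z)/3.
Then F(pi/4) - F(0) = (sqrt(2)*(4 + 3*pi)/24) - (0) = sqrt(2)*(4 + 3*pi)/24.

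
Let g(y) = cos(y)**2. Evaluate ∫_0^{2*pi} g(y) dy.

pi

Use the identity cos^2(y) = (1 + cos(2*y))/2.
An antiderivative is F(y) = y/2 + sin(2*y)/4.
Then F(2*pi) - F(0) = (pi) - (0) = pi.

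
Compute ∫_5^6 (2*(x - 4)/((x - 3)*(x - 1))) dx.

Factor the denominator: x**2 - 4*x + 3 = (x - 1)(x - 3).
Partial fractions: 2*(x - 4)/((x - 3)*(x - 1)) = 3/(x - 1) - 1/(x - 3).
An antiderivative is F(x) = -log(x - 3) + 3*log(x - 1).
Then F(6) - F(5) = (-log(3) + 3*log(5)) - (log(32)) = -5*log(2) - log(3) + 3*log(5).

-5*log(2) - log(3) + 3*log(5)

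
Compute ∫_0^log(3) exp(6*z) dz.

364/3

Let u = exp(z), so du = exp(z) dz. When z = 0, u = 1; when z = log(3), u = 3.
The integral becomes ∫ u**5 du from 1 to 3, with antiderivative u**6/6.
Back in z: F(z) = exp(6*z)/6.
Then F(log(3)) - F(0) = (243/2) - (1/6) = 364/3.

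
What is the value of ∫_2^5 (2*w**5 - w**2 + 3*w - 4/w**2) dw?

By the power rule, an antiderivative is F(w) = w**6/3 - w**3/3 + 3*w**2/2 + 4/w.
Then F(5) - F(2) = (156149/30) - (80/3) = 51783/10.

51783/10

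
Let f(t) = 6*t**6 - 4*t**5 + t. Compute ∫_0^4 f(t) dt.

237736/21

By the power rule, an antiderivative is F(t) = 6*t**7/7 - 2*t**6/3 + t**2/2.
Then F(4) - F(0) = (237736/21) - (0) = 237736/21.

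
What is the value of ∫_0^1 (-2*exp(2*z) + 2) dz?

3 - exp(2)

An antiderivative is F(z) = -exp(2*z) + 2*z.
Then F(1) - F(0) = (2 - exp(2)) - (-1) = 3 - exp(2).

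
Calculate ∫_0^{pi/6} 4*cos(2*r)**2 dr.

Use the identity cos^2(2*r) = (1 + cos(4*r))/2.
An antiderivative is F(r) = 2*r + sin(4*r)/2.
Then F(pi/6) - F(0) = (sqrt(3)/4 + pi/3) - (0) = sqrt(3)/4 + pi/3.

sqrt(3)/4 + pi/3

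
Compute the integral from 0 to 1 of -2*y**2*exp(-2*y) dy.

Integrate by parts twice (u = y^2, dv = -2*exp(-2*y) dy).
An antiderivative is F(y) = (2*y**2 + 2*y + 1)*exp(-2*y)/2.
Then F(1) - F(0) = (5*exp(-2)/2) - (1/2) = (5 - exp(2))*exp(-2)/2.

(5 - exp(2))*exp(-2)/2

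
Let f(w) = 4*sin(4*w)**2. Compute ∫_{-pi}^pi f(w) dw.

Use the identity sin^2(4*w) = (1 - cos(8*w))/2.
An antiderivative is F(w) = 2*w - sin(8*w)/4.
Then F(pi) - F(-pi) = (2*pi) - (-2*pi) = 4*pi.

4*pi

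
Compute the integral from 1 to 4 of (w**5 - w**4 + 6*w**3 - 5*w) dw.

8229/10

By the power rule, an antiderivative is F(w) = w**6/6 - w**5/5 + 3*w**4/2 - 5*w**2/2.
Then F(4) - F(1) = (12328/15) - (-31/30) = 8229/10.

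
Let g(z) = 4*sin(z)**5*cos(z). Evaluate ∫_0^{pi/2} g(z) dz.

Let u = sin(z), so du = cos(z) dz. When z = 0, u = 0; when z = pi/2, u = 1.
The integral becomes 4·∫ u**5 du from 0 to 1, with antiderivative 2*u**6/3.
Back in z: F(z) = 2*sin(z)**6/3.
Then F(pi/2) - F(0) = (2/3) - (0) = 2/3.

2/3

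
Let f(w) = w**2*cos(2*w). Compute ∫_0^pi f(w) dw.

Integrate by parts twice (u = w^2, dv = cos(2*w) dw).
An antiderivative is F(w) = w**2*sin(2*w)/2 + w*cos(2*w)/2 - sin(2*w)/4.
Then F(pi) - F(0) = (pi/2) - (0) = pi/2.

pi/2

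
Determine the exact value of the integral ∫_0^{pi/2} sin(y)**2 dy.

Use the identity sin^2(y) = (1 - cos(2*y))/2.
An antiderivative is F(y) = y/2 - sin(2*y)/4.
Then F(pi/2) - F(0) = (pi/4) - (0) = pi/4.

pi/4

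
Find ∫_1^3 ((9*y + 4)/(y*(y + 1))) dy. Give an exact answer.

5*log(2) + 4*log(3)

Factor the denominator: y**2 + y = (y + 1)y.
Partial fractions: (9*y + 4)/(y*(y + 1)) = 5/(y + 1) + 4/y.
An antiderivative is F(y) = 4*log(y) + 5*log(y + 1).
Then F(3) - F(1) = (4*log(3) + 10*log(2)) - (log(32)) = 5*log(2) + 4*log(3).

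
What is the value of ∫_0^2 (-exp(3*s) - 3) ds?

-exp(6)/3 - 17/3

An antiderivative is F(s) = -exp(3*s)/3 - 3*s.
Then F(2) - F(0) = (-exp(6)/3 - 6) - (-1/3) = -exp(6)/3 - 17/3.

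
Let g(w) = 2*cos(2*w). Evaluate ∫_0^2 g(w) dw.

sin(4)

Let u = 2*w, so du = 2 dw. When w = 0, u = 0; when w = 2, u = 4.
The integral becomes ∫ cos(u) du from 0 to 4, with antiderivative sin(u).
Back in w: F(w) = sin(2*w).
Then F(2) - F(0) = (sin(4)) - (0) = sin(4).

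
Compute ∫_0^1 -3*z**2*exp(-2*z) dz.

-3/4 + 15*exp(-2)/4

Integrate by parts twice (u = z^2, dv = -3*exp(-2*z) dz).
An antiderivative is F(z) = (6*z**2 + 6*z + 3)*exp(-2*z)/4.
Then F(1) - F(0) = (15*exp(-2)/4) - (3/4) = -3/4 + 15*exp(-2)/4.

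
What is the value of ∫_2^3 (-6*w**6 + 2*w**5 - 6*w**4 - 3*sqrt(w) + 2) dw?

-188411/105 - 6*sqrt(3) + 4*sqrt(2)

By the power rule, an antiderivative is F(w) = -6*w**7/7 + w**6/3 - 6*w**5/5 - 2*w**(3/2) + 2*w.
Then F(3) - F(2) = (-67101/35 - 6*sqrt(3)) - (-12892/105 - 4*sqrt(2)) = -188411/105 - 6*sqrt(3) + 4*sqrt(2).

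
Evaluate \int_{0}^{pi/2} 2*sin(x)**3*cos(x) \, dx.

Let u = sin(x), so du = cos(x) dx. When x = 0, u = 0; when x = pi/2, u = 1.
The integral becomes 2·∫ u**3 du from 0 to 1, with antiderivative u**4/2.
Back in x: F(x) = sin(x)**4/2.
Then F(pi/2) - F(0) = (1/2) - (0) = 1/2.

1/2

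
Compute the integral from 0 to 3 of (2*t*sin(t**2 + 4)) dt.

-cos(13) + cos(4)

Let u = t**2 + 4, so du = 2*t dt. When t = 0, u = 4; when t = 3, u = 13.
The integral becomes ∫ sin(u) du from 4 to 13, with antiderivative -cos(u).
Back in t: F(t) = -cos(t**2 + 4).
Then F(3) - F(0) = (-cos(13)) - (-cos(4)) = -cos(13) + cos(4).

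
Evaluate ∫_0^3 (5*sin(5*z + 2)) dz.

Let u = 5*z + 2, so du = 5 dz. When z = 0, u = 2; when z = 3, u = 17.
The integral becomes ∫ sin(u) du from 2 to 17, with antiderivative -cos(u).
Back in z: F(z) = -cos(5*z + 2).
Then F(3) - F(0) = (-cos(17)) - (-cos(2)) = cos(2) - cos(17).

cos(2) - cos(17)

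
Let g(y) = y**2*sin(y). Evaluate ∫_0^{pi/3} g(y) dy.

-1 - pi**2/18 + sqrt(3)*pi/3

Integrate by parts twice (u = y^2, dv = sin(y) dy).
An antiderivative is F(y) = -y**2*cos(y) + 2*y*sin(y) + 2*cos(y).
Then F(pi/3) - F(0) = (-pi**2/18 + 1 + sqrt(3)*pi/3) - (2) = -1 - pi**2/18 + sqrt(3)*pi/3.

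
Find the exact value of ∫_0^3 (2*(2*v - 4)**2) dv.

Let u = 2*v - 4, so du = 2 dv. When v = 0, u = -4; when v = 3, u = 2.
The integral becomes ∫ u**2 du from -4 to 2, with antiderivative u**3/3.
Back in v: F(v) = (2*v - 4)**3/3.
Then F(3) - F(0) = (8/3) - (-64/3) = 24.

24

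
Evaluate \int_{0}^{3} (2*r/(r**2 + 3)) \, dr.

log(4)

Let u = r**2 + 3, so du = 2*r dr. When r = 0, u = 3; when r = 3, u = 12.
The integral becomes ∫ 1/u du from 3 to 12, with antiderivative log(u).
Back in r: F(r) = log(r**2 + 3).
Then F(3) - F(0) = (log(12)) - (log(3)) = log(4).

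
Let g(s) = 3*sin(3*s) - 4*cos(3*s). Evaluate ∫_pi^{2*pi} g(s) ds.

-2

An antiderivative is F(s) = -4*sin(3*s)/3 - cos(3*s).
Then F(2*pi) - F(pi) = (-1) - (1) = -2.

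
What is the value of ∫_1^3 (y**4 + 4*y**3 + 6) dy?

702/5

By the power rule, an antiderivative is F(y) = y**5/5 + y**4 + 6*y.
Then F(3) - F(1) = (738/5) - (36/5) = 702/5.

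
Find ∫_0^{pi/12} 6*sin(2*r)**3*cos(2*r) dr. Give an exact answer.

Let u = sin(2*r), so du = 2*cos(2*r) dr. When r = 0, u = 0; when r = pi/12, u = 1/2.
The integral becomes 3·∫ u**3 du from 0 to 1/2, with antiderivative 3*u**4/4.
Back in r: F(r) = 3*sin(2*r)**4/4.
Then F(pi/12) - F(0) = (3/64) - (0) = 3/64.

3/64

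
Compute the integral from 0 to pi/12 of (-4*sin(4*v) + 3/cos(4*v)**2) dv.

-1/2 + 3*sqrt(3)/4

An antiderivative is F(v) = cos(4*v) + 3*tan(4*v)/4.
Then F(pi/12) - F(0) = (1/2 + 3*sqrt(3)/4) - (1) = -1/2 + 3*sqrt(3)/4.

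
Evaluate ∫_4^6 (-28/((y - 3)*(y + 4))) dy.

-8*log(2) - 4*log(3) + 4*log(5)

Factor the denominator: y**2 + y - 12 = (y + 4)(y - 3).
Partial fractions: -28/((y - 3)*(y + 4)) = 4/(y + 4) - 4/(y - 3).
An antiderivative is F(y) = -4*log(y - 3) + 4*log(y + 4).
Then F(6) - F(4) = (-4*log(3) + 4*log(2) + 4*log(5)) - (12*log(2)) = -8*log(2) - 4*log(3) + 4*log(5).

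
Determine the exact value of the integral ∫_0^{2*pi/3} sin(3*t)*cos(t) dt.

Use the identity sin(3*t)cos(t) = [sin(4*t) + sin(2*t)]/2.
An antiderivative is F(t) = -cos(2*t)/4 - cos(4*t)/8.
Then F(2*pi/3) - F(0) = (3/16) - (-3/8) = 9/16.

9/16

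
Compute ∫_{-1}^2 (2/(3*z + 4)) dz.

An antiderivative is F(z) = 2*log(3*z + 4)/3.
Then F(2) - F(-1) = (2*log(10)/3) - (0) = 2*log(10)/3.

2*log(10)/3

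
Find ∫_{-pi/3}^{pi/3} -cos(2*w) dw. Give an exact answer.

-sqrt(3)/2

An antiderivative is F(w) = -sin(2*w)/2.
Then F(pi/3) - F(-pi/3) = (-sqrt(3)/4) - (sqrt(3)/4) = -sqrt(3)/2.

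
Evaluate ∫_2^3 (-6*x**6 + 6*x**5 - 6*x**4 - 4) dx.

-47497/35

By the power rule, an antiderivative is F(x) = -6*x**7/7 + x**6 - 6*x**5/5 - 4*x.
Then F(3) - F(2) = (-50721/35) - (-3224/35) = -47497/35.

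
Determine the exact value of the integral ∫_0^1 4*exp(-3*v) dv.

An antiderivative is F(v) = -4*exp(-3*v)/3.
Then F(1) - F(0) = (-4*exp(-3)/3) - (-4/3) = 4/3 - 4*exp(-3)/3.

4/3 - 4*exp(-3)/3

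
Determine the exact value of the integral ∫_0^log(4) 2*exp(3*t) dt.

42

Let u = exp(t), so du = exp(t) dt. When t = 0, u = 1; when t = log(4), u = 4.
The integral becomes 2·∫ u**2 du from 1 to 4, with antiderivative 2*u**3/3.
Back in t: F(t) = 2*exp(3*t)/3.
Then F(log(4)) - F(0) = (128/3) - (2/3) = 42.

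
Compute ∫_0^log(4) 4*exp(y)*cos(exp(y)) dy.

-4*sin(1) + 4*sin(4)

Let u = exp(y), so du = exp(y) dy. When y = 0, u = 1; when y = log(4), u = 4.
The integral becomes 4·∫ cos(u) du from 1 to 4, with antiderivative 4*sin(u).
Back in y: F(y) = 4*sin(exp(y)).
Then F(log(4)) - F(0) = (4*sin(4)) - (4*sin(1)) = -4*sin(1) + 4*sin(4).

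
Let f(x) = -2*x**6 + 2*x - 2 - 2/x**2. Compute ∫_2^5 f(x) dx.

-779466/35

By the power rule, an antiderivative is F(x) = -2*x**7/7 + x**2 - 2*x + 2/x.
Then F(5) - F(2) = (-780711/35) - (-249/7) = -779466/35.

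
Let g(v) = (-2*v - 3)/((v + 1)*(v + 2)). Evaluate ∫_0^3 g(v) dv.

Factor the denominator: v**2 + 3*v + 2 = (v + 2)(v + 1).
Partial fractions: (-2*v - 3)/((v + 1)*(v + 2)) = -1/(v + 2) - 1/(v + 1).
An antiderivative is F(v) = -log(v + 1) - log(v + 2).
Then F(3) - F(0) = (-log(20)) - (-log(2)) = -log(10).

-log(10)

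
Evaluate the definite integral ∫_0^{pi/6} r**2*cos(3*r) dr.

Integrate by parts twice (u = r^2, dv = cos(3*r) dr).
An antiderivative is F(r) = r**2*sin(3*r)/3 + 2*r*cos(3*r)/9 - 2*sin(3*r)/27.
Then F(pi/6) - F(0) = (-2/27 + pi**2/108) - (0) = -2/27 + pi**2/108.

-2/27 + pi**2/108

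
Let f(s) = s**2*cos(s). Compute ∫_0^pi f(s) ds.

Integrate by parts twice (u = s^2, dv = cos(s) ds).
An antiderivative is F(s) = s**2*sin(s) + 2*s*cos(s) - 2*sin(s).
Then F(pi) - F(0) = (-2*pi) - (0) = -2*pi.

-2*pi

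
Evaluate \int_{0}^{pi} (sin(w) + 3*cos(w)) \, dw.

An antiderivative is F(w) = 3*sin(w) - cos(w).
Then F(pi) - F(0) = (1) - (-1) = 2.

2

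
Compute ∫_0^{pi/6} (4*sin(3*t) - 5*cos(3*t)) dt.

An antiderivative is F(t) = -5*sin(3*t)/3 - 4*cos(3*t)/3.
Then F(pi/6) - F(0) = (-5/3) - (-4/3) = -1/3.

-1/3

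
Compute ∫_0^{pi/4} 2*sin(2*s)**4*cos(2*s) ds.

Let u = sin(2*s), so du = 2*cos(2*s) ds. When s = 0, u = 0; when s = pi/4, u = 1.
The integral becomes ∫ u**4 du from 0 to 1, with antiderivative u**5/5.
Back in s: F(s) = sin(2*s)**5/5.
Then F(pi/4) - F(0) = (1/5) - (0) = 1/5.

1/5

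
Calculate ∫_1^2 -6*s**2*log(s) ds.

Integrate by parts once (u = ln s, dv = -6*s**2 ds).
An antiderivative is F(s) = -2*s**3*(3*log(s) - 1)/3.
Then F(2) - F(1) = (16/3 - 16*log(2)) - (2/3) = 14/3 - 16*log(2).

14/3 - 16*log(2)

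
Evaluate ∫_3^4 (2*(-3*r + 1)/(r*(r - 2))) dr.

Factor the denominator: r**2 - 2*r = r(r - 2).
Partial fractions: 2*(-3*r + 1)/(r*(r - 2)) = -1/r - 5/(r - 2).
An antiderivative is F(r) = -log(r) - 5*log(r - 2).
Then F(4) - F(3) = (-7*log(2)) - (-log(3)) = -7*log(2) + log(3).

-7*log(2) + log(3)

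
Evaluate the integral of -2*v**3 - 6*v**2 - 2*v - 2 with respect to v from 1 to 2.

-53/2

By the power rule, an antiderivative is F(v) = -v**4/2 - 2*v**3 - v**2 - 2*v.
Then F(2) - F(1) = (-32) - (-11/2) = -53/2.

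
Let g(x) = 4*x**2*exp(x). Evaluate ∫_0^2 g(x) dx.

Integrate by parts twice (u = x^2, dv = 4*exp(x) dx).
An antiderivative is F(x) = (4*x**2 - 8*x + 8)*exp(x).
Then F(2) - F(0) = (8*exp(2)) - (8) = -8 + 8*exp(2).

-8 + 8*exp(2)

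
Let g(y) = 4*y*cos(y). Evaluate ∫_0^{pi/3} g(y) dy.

Integrate by parts once (u = y, dv = 4*cos(y) dy).
An antiderivative is F(y) = 4*y*sin(y) + 4*cos(y).
Then F(pi/3) - F(0) = (2 + 2*sqrt(3)*pi/3) - (4) = -2 + 2*sqrt(3)*pi/3.

-2 + 2*sqrt(3)*pi/3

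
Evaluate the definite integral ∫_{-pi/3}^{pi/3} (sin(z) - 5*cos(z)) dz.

-5*sqrt(3)

An antiderivative is F(z) = -5*sin(z) - cos(z).
Then F(pi/3) - F(-pi/3) = (-5*sqrt(3)/2 - 1/2) - (-1/2 + 5*sqrt(3)/2) = -5*sqrt(3).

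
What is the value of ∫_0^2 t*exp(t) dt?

1 + exp(2)

Integrate by parts once (u = t, dv = exp(t) dt).
An antiderivative is F(t) = (t - 1)*exp(t).
Then F(2) - F(0) = (exp(2)) - (-1) = 1 + exp(2).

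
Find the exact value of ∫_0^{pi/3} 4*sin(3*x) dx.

8/3

An antiderivative is F(x) = -4*cos(3*x)/3.
Then F(pi/3) - F(0) = (4/3) - (-4/3) = 8/3.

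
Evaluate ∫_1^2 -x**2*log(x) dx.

Integrate by parts once (u = ln x, dv = -x**2 dx).
An antiderivative is F(x) = -x**3*(3*log(x) - 1)/9.
Then F(2) - F(1) = (8/9 - 8*log(2)/3) - (1/9) = 7/9 - 8*log(2)/3.

7/9 - 8*log(2)/3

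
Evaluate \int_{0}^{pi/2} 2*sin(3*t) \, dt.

2/3

An antiderivative is F(t) = -2*cos(3*t)/3.
Then F(pi/2) - F(0) = (0) - (-2/3) = 2/3.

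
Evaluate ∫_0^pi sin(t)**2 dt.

pi/2

Use the identity sin^2(t) = (1 - cos(2*t))/2.
An antiderivative is F(t) = t/2 - sin(2*t)/4.
Then F(pi) - F(0) = (pi/2) - (0) = pi/2.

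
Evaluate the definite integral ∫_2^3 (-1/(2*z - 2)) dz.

An antiderivative is F(z) = -log(2*z - 2)/2.
Then F(3) - F(2) = (-log(2)) - (-log(2)/2) = -log(2)/2.

-log(2)/2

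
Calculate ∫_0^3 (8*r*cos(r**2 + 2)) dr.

4*sin(11) - 4*sin(2)

Let u = r**2 + 2, so du = 2*r dr. When r = 0, u = 2; when r = 3, u = 11.
The integral becomes 4·∫ cos(u) du from 2 to 11, with antiderivative 4*sin(u).
Back in r: F(r) = 4*sin(r**2 + 2).
Then F(3) - F(0) = (4*sin(11)) - (4*sin(2)) = 4*sin(11) - 4*sin(2).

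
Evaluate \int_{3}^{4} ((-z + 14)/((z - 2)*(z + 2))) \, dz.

Factor the denominator: z**2 - 4 = (z + 2)(z - 2).
Partial fractions: (-z + 14)/((z - 2)*(z + 2)) = -4/(z + 2) + 3/(z - 2).
An antiderivative is F(z) = 3*log(z - 2) - 4*log(z + 2).
Then F(4) - F(3) = (-4*log(3) - log(2)) - (-4*log(5)) = -4*log(3) - log(2) + 4*log(5).

-4*log(3) - log(2) + 4*log(5)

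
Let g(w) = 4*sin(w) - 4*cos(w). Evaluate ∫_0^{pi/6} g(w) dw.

2 - 2*sqrt(3)

An antiderivative is F(w) = -4*sin(w) - 4*cos(w).
Then F(pi/6) - F(0) = (-2*sqrt(3) - 2) - (-4) = 2 - 2*sqrt(3).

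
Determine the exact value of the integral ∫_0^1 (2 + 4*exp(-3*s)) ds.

An antiderivative is F(s) = 2*s - 4*exp(-3*s)/3.
Then F(1) - F(0) = (2 - 4*exp(-3)/3) - (-4/3) = 10/3 - 4*exp(-3)/3.

10/3 - 4*exp(-3)/3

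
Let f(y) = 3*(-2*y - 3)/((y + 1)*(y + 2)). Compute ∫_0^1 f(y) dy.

-log(27)

Factor the denominator: y**2 + 3*y + 2 = (y + 2)(y + 1).
Partial fractions: 3*(-2*y - 3)/((y + 1)*(y + 2)) = -3/(y + 2) - 3/(y + 1).
An antiderivative is F(y) = -3*log(y + 1) - 3*log(y + 2).
Then F(1) - F(0) = (-3*log(3) - 3*log(2)) - (-log(8)) = -log(27).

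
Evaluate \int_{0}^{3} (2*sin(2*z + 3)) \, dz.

Let u = 2*z + 3, so du = 2 dz. When z = 0, u = 3; when z = 3, u = 9.
The integral becomes ∫ sin(u) du from 3 to 9, with antiderivative -cos(u).
Back in z: F(z) = -cos(2*z + 3).
Then F(3) - F(0) = (-cos(9)) - (-cos(3)) = cos(3) - cos(9).

cos(3) - cos(9)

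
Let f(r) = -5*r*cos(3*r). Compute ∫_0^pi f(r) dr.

Integrate by parts once (u = r, dv = -5*cos(3*r) dr).
An antiderivative is F(r) = -5*r*sin(3*r)/3 - 5*cos(3*r)/9.
Then F(pi) - F(0) = (5/9) - (-5/9) = 10/9.

10/9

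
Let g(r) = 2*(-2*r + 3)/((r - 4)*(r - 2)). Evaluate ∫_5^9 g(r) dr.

-5*log(5) - log(3) + log(7)

Factor the denominator: r**2 - 6*r + 8 = (r - 2)(r - 4).
Partial fractions: 2*(-2*r + 3)/((r - 4)*(r - 2)) = 1/(r - 2) - 5/(r - 4).
An antiderivative is F(r) = -5*log(r - 4) + log(r - 2).
Then F(9) - F(5) = (-5*log(5) + log(7)) - (log(3)) = -5*log(5) - log(3) + log(7).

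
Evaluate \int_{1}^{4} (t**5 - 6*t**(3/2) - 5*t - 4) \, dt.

2793/5

By the power rule, an antiderivative is F(t) = t**6/6 - 12*t**(5/2)/5 - 5*t**2/2 - 4*t.
Then F(4) - F(1) = (8248/15) - (-131/15) = 2793/5.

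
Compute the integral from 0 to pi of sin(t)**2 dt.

Use the identity sin^2(t) = (1 - cos(2*t))/2.
An antiderivative is F(t) = t/2 - sin(2*t)/4.
Then F(pi) - F(0) = (pi/2) - (0) = pi/2.

pi/2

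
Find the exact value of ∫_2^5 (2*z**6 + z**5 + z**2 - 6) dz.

348591/14

By the power rule, an antiderivative is F(z) = 2*z**7/7 + z**6/6 + z**3/3 - 6*z.
Then F(5) - F(2) = (1047365/42) - (796/21) = 348591/14.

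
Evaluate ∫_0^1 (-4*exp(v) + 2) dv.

An antiderivative is F(v) = 2*v - 4*exp(v).
Then F(1) - F(0) = (2 - 4*E) - (-4) = 6 - 4*E.

6 - 4*E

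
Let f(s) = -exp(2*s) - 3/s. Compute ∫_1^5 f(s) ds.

An antiderivative is F(s) = -exp(2*s)/2 - 3*log(s).
Then F(5) - F(1) = (-exp(10)/2 - 3*log(5)) - (-exp(2)/2) = -exp(10)/2 - 3*log(5) + exp(2)/2.

-exp(10)/2 - 3*log(5) + exp(2)/2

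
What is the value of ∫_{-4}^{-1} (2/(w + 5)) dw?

log(16)

An antiderivative is F(w) = 2*log(w + 5).
Then F(-1) - F(-4) = (log(16)) - (0) = log(16).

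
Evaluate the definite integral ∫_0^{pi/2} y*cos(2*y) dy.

Integrate by parts once (u = y, dv = cos(2*y) dy).
An antiderivative is F(y) = y*sin(2*y)/2 + cos(2*y)/4.
Then F(pi/2) - F(0) = (-1/4) - (1/4) = -1/2.

-1/2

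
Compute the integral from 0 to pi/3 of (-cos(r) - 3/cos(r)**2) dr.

An antiderivative is F(r) = -sin(r) - 3*tan(r).
Then F(pi/3) - F(0) = (-7*sqrt(3)/2) - (0) = -7*sqrt(3)/2.

-7*sqrt(3)/2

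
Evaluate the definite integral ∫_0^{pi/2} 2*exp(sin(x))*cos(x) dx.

Let u = sin(x), so du = cos(x) dx. When x = 0, u = 0; when x = pi/2, u = 1.
The integral becomes 2·∫ exp(u) du from 0 to 1, with antiderivative 2*exp(u).
Back in x: F(x) = 2*exp(sin(x)).
Then F(pi/2) - F(0) = (2*E) - (2) = -2 + 2*E.

-2 + 2*E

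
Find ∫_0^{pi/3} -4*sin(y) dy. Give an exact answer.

An antiderivative is F(y) = 4*cos(y).
Then F(pi/3) - F(0) = (2) - (4) = -2.

-2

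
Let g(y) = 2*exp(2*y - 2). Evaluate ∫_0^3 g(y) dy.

Let u = 2*y - 2, so du = 2 dy. When y = 0, u = -2; when y = 3, u = 4.
The integral becomes ∫ exp(u) du from -2 to 4, with antiderivative exp(u).
Back in y: F(y) = exp(2*y - 2).
Then F(3) - F(0) = (exp(4)) - (exp(-2)) = -(1 - exp(6))*exp(-2).

-(1 - exp(6))*exp(-2)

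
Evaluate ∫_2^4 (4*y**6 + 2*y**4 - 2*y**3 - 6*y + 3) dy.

By the power rule, an antiderivative is F(y) = 4*y**7/7 + 2*y**5/5 - y**4/2 - 3*y**2 + 3*y.
Then F(4) - F(2) = (336276/35) - (2518/35) = 333758/35.

333758/35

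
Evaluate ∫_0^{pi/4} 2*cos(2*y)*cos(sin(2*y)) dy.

Let u = sin(2*y), so du = 2*cos(2*y) dy. When y = 0, u = 0; when y = pi/4, u = 1.
The integral becomes ∫ cos(u) du from 0 to 1, with antiderivative sin(u).
Back in y: F(y) = sin(sin(2*y)).
Then F(pi/4) - F(0) = (sin(1)) - (0) = sin(1).

sin(1)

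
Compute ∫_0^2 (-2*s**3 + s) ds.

-6

By the power rule, an antiderivative is F(s) = -s**4/2 + s**2/2.
Then F(2) - F(0) = (-6) - (0) = -6.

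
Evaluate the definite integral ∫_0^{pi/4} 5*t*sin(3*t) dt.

5*sqrt(2)*(4 + 3*pi)/72

Integrate by parts once (u = t, dv = 5*sin(3*t) dt).
An antiderivative is F(t) = -5*t*cos(3*t)/3 + 5*sin(3*t)/9.
Then F(pi/4) - F(0) = (5*sqrt(2)*(4 + 3*pi)/72) - (0) = 5*sqrt(2)*(4 + 3*pi)/72.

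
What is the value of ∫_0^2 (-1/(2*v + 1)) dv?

-log(5)/2

An antiderivative is F(v) = -log(2*v + 1)/2.
Then F(2) - F(0) = (-log(5)/2) - (0) = -log(5)/2.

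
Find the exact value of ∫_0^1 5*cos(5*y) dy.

sin(5)

Let u = 5*y, so du = 5 dy. When y = 0, u = 0; when y = 1, u = 5.
The integral becomes ∫ cos(u) du from 0 to 5, with antiderivative sin(u).
Back in y: F(y) = sin(5*y).
Then F(1) - F(0) = (sin(5)) - (0) = sin(5).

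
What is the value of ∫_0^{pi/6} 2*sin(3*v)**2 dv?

pi/6

Use the identity sin^2(3*v) = (1 - cos(6*v))/2.
An antiderivative is F(v) = v - sin(6*v)/6.
Then F(pi/6) - F(0) = (pi/6) - (0) = pi/6.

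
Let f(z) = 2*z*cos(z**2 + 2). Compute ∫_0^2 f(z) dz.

Let u = z**2 + 2, so du = 2*z dz. When z = 0, u = 2; when z = 2, u = 6.
The integral becomes ∫ cos(u) du from 2 to 6, with antiderivative sin(u).
Back in z: F(z) = sin(z**2 + 2).
Then F(2) - F(0) = (sin(6)) - (sin(2)) = -sin(2) + sin(6).

-sin(2) + sin(6)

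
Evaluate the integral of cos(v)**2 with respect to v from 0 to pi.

Use the identity cos^2(v) = (1 + cos(2*v))/2.
An antiderivative is F(v) = v/2 + sin(2*v)/4.
Then F(pi) - F(0) = (pi/2) - (0) = pi/2.

pi/2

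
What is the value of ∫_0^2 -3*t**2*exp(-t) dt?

Integrate by parts twice (u = t^2, dv = -3*exp(-t) dt).
An antiderivative is F(t) = (3*t**2 + 6*t + 6)*exp(-t).
Then F(2) - F(0) = (30*exp(-2)) - (6) = -6 + 30*exp(-2).

-6 + 30*exp(-2)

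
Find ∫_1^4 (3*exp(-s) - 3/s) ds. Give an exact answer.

An antiderivative is F(s) = -3*log(s) - 3*exp(-s).
Then F(4) - F(1) = (-6*log(2) - 3*exp(-4)) - (-3*exp(-1)) = -6*log(2) - 3*exp(-4) + 3*exp(-1).

-6*log(2) - 3*exp(-4) + 3*exp(-1)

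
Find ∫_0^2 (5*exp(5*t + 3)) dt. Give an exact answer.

Let u = 5*t + 3, so du = 5 dt. When t = 0, u = 3; when t = 2, u = 13.
The integral becomes ∫ exp(u) du from 3 to 13, with antiderivative exp(u).
Back in t: F(t) = exp(5*t + 3).
Then F(2) - F(0) = (exp(13)) - (exp(3)) = -exp(3) + exp(13).

-exp(3) + exp(13)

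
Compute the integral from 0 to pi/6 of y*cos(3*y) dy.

Integrate by parts once (u = y, dv = cos(3*y) dy).
An antiderivative is F(y) = y*sin(3*y)/3 + cos(3*y)/9.
Then F(pi/6) - F(0) = (pi/18) - (1/9) = -1/9 + pi/18.

-1/9 + pi/18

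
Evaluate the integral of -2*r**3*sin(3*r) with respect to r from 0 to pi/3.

2*pi*(6 - pi**2)/81

Integrate by parts 3 times (u = r^3, dv = -2*sin(3*r) dr).
An antiderivative is F(r) = 2*r**3*cos(3*r)/3 - 2*r**2*sin(3*r)/3 - 4*r*cos(3*r)/9 + 4*sin(3*r)/27.
Then F(pi/3) - F(0) = (2*pi*(6 - pi**2)/81) - (0) = 2*pi*(6 - pi**2)/81.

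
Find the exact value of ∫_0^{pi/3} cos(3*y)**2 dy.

pi/6

Use the identity cos^2(3*y) = (1 + cos(6*y))/2.
An antiderivative is F(y) = y/2 + sin(6*y)/12.
Then F(pi/3) - F(0) = (pi/6) - (0) = pi/6.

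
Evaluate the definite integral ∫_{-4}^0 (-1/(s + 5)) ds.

-log(5)

An antiderivative is F(s) = -log(s + 5).
Then F(0) - F(-4) = (-log(5)) - (0) = -log(5).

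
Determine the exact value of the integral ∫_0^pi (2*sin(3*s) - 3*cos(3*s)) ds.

An antiderivative is F(s) = -sin(3*s) - 2*cos(3*s)/3.
Then F(pi) - F(0) = (2/3) - (-2/3) = 4/3.

4/3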